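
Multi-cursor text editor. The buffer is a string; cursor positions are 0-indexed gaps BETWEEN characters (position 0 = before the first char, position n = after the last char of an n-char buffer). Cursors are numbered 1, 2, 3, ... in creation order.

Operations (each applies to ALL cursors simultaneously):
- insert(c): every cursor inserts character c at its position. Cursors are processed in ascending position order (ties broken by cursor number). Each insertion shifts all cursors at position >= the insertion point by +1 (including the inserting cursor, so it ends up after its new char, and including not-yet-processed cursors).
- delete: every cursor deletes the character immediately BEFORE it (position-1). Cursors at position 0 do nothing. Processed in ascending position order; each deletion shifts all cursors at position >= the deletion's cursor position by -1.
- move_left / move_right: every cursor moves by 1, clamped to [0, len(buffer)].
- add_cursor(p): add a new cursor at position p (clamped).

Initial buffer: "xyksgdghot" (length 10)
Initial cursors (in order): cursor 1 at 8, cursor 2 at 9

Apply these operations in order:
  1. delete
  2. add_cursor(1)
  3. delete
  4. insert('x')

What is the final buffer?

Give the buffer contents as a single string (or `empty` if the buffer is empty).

After op 1 (delete): buffer="xyksgdgt" (len 8), cursors c1@7 c2@7, authorship ........
After op 2 (add_cursor(1)): buffer="xyksgdgt" (len 8), cursors c3@1 c1@7 c2@7, authorship ........
After op 3 (delete): buffer="yksgt" (len 5), cursors c3@0 c1@4 c2@4, authorship .....
After op 4 (insert('x')): buffer="xyksgxxt" (len 8), cursors c3@1 c1@7 c2@7, authorship 3....12.

Answer: xyksgxxt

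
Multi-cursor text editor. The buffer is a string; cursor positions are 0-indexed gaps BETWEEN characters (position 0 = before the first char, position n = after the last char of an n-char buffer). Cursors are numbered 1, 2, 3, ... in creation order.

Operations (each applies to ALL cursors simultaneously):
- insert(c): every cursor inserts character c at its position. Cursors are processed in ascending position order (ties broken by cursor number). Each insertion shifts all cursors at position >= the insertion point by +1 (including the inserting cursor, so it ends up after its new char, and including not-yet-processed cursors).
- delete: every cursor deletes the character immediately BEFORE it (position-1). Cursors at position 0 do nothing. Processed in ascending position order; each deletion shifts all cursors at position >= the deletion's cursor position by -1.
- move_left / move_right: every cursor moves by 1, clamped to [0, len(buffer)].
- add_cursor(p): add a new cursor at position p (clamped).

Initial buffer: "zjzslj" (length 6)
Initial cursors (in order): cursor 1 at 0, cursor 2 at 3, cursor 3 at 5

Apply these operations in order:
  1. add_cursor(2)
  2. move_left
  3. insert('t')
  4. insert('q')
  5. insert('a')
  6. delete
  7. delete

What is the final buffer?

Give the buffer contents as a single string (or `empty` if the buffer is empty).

After op 1 (add_cursor(2)): buffer="zjzslj" (len 6), cursors c1@0 c4@2 c2@3 c3@5, authorship ......
After op 2 (move_left): buffer="zjzslj" (len 6), cursors c1@0 c4@1 c2@2 c3@4, authorship ......
After op 3 (insert('t')): buffer="tztjtzstlj" (len 10), cursors c1@1 c4@3 c2@5 c3@8, authorship 1.4.2..3..
After op 4 (insert('q')): buffer="tqztqjtqzstqlj" (len 14), cursors c1@2 c4@5 c2@8 c3@12, authorship 11.44.22..33..
After op 5 (insert('a')): buffer="tqaztqajtqazstqalj" (len 18), cursors c1@3 c4@7 c2@11 c3@16, authorship 111.444.222..333..
After op 6 (delete): buffer="tqztqjtqzstqlj" (len 14), cursors c1@2 c4@5 c2@8 c3@12, authorship 11.44.22..33..
After op 7 (delete): buffer="tztjtzstlj" (len 10), cursors c1@1 c4@3 c2@5 c3@8, authorship 1.4.2..3..

Answer: tztjtzstlj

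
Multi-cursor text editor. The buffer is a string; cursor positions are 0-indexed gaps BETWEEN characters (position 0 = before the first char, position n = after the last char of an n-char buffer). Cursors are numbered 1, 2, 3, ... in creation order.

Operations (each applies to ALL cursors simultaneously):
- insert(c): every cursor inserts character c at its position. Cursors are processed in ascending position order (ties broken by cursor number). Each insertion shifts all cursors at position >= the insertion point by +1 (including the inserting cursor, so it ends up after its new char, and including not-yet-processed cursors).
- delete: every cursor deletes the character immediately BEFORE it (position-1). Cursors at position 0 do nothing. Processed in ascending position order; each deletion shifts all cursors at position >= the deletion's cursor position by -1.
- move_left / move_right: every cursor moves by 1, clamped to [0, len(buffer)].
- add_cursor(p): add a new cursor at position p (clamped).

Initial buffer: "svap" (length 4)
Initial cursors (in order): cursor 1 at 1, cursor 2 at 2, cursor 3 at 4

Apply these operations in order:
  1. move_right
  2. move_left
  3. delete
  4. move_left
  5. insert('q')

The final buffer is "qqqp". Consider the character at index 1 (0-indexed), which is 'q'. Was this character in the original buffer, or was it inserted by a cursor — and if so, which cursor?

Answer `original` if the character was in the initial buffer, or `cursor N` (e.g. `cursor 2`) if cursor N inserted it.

After op 1 (move_right): buffer="svap" (len 4), cursors c1@2 c2@3 c3@4, authorship ....
After op 2 (move_left): buffer="svap" (len 4), cursors c1@1 c2@2 c3@3, authorship ....
After op 3 (delete): buffer="p" (len 1), cursors c1@0 c2@0 c3@0, authorship .
After op 4 (move_left): buffer="p" (len 1), cursors c1@0 c2@0 c3@0, authorship .
After op 5 (insert('q')): buffer="qqqp" (len 4), cursors c1@3 c2@3 c3@3, authorship 123.
Authorship (.=original, N=cursor N): 1 2 3 .
Index 1: author = 2

Answer: cursor 2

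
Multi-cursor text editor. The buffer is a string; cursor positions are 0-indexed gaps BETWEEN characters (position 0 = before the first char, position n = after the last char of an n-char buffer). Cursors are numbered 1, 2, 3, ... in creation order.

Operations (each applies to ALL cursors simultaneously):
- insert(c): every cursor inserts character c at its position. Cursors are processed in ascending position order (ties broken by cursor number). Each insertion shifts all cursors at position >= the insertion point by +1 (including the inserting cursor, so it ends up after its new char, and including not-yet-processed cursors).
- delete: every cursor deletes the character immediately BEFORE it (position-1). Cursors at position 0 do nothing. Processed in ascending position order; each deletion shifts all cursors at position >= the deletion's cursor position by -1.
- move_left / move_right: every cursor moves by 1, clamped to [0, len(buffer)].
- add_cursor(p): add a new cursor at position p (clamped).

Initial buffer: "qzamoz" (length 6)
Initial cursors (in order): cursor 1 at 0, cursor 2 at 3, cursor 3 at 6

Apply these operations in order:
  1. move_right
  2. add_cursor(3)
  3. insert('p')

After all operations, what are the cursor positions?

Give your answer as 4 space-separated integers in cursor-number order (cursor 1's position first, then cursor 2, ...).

After op 1 (move_right): buffer="qzamoz" (len 6), cursors c1@1 c2@4 c3@6, authorship ......
After op 2 (add_cursor(3)): buffer="qzamoz" (len 6), cursors c1@1 c4@3 c2@4 c3@6, authorship ......
After op 3 (insert('p')): buffer="qpzapmpozp" (len 10), cursors c1@2 c4@5 c2@7 c3@10, authorship .1..4.2..3

Answer: 2 7 10 5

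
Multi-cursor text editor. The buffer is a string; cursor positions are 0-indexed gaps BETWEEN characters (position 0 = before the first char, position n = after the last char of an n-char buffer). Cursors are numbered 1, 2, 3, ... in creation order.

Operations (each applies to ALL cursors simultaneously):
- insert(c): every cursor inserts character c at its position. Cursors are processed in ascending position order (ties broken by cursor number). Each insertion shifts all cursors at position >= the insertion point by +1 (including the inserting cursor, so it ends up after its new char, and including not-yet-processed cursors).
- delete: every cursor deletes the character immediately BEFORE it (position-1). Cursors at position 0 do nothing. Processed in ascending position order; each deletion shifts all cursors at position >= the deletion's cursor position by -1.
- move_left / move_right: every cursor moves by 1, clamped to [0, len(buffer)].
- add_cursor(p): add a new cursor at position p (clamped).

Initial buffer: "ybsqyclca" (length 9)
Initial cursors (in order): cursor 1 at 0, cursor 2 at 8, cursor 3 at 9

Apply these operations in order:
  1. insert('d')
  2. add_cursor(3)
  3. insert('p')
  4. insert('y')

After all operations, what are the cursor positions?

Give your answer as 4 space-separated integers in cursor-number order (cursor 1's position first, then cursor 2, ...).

Answer: 3 16 20 7

Derivation:
After op 1 (insert('d')): buffer="dybsqyclcdad" (len 12), cursors c1@1 c2@10 c3@12, authorship 1........2.3
After op 2 (add_cursor(3)): buffer="dybsqyclcdad" (len 12), cursors c1@1 c4@3 c2@10 c3@12, authorship 1........2.3
After op 3 (insert('p')): buffer="dpybpsqyclcdpadp" (len 16), cursors c1@2 c4@5 c2@13 c3@16, authorship 11..4......22.33
After op 4 (insert('y')): buffer="dpyybpysqyclcdpyadpy" (len 20), cursors c1@3 c4@7 c2@16 c3@20, authorship 111..44......222.333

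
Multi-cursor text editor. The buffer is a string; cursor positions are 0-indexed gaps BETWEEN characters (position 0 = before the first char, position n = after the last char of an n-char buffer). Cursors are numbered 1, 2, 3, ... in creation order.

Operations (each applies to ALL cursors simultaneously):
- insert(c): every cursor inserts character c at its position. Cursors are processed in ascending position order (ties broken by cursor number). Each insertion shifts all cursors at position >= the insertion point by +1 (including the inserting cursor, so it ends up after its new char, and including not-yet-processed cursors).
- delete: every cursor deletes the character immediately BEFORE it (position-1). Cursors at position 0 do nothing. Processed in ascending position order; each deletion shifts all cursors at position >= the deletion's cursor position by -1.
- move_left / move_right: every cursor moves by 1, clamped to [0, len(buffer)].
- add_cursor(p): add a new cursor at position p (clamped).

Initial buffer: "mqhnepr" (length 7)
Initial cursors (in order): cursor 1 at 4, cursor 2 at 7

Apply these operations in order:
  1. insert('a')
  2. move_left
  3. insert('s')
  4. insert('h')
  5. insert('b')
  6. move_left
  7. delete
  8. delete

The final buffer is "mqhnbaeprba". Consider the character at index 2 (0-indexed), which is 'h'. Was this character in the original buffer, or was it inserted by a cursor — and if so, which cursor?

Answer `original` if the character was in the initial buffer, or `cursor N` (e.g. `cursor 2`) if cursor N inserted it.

Answer: original

Derivation:
After op 1 (insert('a')): buffer="mqhnaepra" (len 9), cursors c1@5 c2@9, authorship ....1...2
After op 2 (move_left): buffer="mqhnaepra" (len 9), cursors c1@4 c2@8, authorship ....1...2
After op 3 (insert('s')): buffer="mqhnsaeprsa" (len 11), cursors c1@5 c2@10, authorship ....11...22
After op 4 (insert('h')): buffer="mqhnshaeprsha" (len 13), cursors c1@6 c2@12, authorship ....111...222
After op 5 (insert('b')): buffer="mqhnshbaeprshba" (len 15), cursors c1@7 c2@14, authorship ....1111...2222
After op 6 (move_left): buffer="mqhnshbaeprshba" (len 15), cursors c1@6 c2@13, authorship ....1111...2222
After op 7 (delete): buffer="mqhnsbaeprsba" (len 13), cursors c1@5 c2@11, authorship ....111...222
After op 8 (delete): buffer="mqhnbaeprba" (len 11), cursors c1@4 c2@9, authorship ....11...22
Authorship (.=original, N=cursor N): . . . . 1 1 . . . 2 2
Index 2: author = original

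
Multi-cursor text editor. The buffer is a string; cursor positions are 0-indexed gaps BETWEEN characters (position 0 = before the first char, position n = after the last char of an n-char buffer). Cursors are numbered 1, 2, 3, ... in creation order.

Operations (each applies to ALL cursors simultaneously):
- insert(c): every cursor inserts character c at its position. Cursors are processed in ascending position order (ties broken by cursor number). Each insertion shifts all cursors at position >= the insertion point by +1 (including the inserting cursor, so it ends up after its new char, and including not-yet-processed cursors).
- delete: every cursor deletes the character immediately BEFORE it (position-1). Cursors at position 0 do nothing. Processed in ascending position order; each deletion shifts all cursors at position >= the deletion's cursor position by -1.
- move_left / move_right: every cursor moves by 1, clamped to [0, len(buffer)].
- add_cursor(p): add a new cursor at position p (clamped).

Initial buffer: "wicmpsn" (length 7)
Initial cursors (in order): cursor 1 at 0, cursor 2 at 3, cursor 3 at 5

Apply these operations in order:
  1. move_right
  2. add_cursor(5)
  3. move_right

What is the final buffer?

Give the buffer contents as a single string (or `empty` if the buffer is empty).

After op 1 (move_right): buffer="wicmpsn" (len 7), cursors c1@1 c2@4 c3@6, authorship .......
After op 2 (add_cursor(5)): buffer="wicmpsn" (len 7), cursors c1@1 c2@4 c4@5 c3@6, authorship .......
After op 3 (move_right): buffer="wicmpsn" (len 7), cursors c1@2 c2@5 c4@6 c3@7, authorship .......

Answer: wicmpsn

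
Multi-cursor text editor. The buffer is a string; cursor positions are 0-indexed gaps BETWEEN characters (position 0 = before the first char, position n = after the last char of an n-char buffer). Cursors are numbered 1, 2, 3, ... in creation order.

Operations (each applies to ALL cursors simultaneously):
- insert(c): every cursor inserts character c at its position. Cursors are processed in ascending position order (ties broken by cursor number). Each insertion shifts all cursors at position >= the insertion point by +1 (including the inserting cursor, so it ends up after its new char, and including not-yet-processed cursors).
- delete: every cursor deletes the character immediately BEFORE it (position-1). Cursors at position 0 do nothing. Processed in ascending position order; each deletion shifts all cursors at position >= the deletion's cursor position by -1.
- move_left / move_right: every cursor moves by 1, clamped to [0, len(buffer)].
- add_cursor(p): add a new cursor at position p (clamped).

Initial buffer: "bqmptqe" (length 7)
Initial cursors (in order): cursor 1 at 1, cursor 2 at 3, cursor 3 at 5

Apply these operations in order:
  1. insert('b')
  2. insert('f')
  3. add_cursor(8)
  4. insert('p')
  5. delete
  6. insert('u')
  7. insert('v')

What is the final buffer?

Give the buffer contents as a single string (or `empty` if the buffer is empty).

After op 1 (insert('b')): buffer="bbqmbptbqe" (len 10), cursors c1@2 c2@5 c3@8, authorship .1..2..3..
After op 2 (insert('f')): buffer="bbfqmbfptbfqe" (len 13), cursors c1@3 c2@7 c3@11, authorship .11..22..33..
After op 3 (add_cursor(8)): buffer="bbfqmbfptbfqe" (len 13), cursors c1@3 c2@7 c4@8 c3@11, authorship .11..22..33..
After op 4 (insert('p')): buffer="bbfpqmbfppptbfpqe" (len 17), cursors c1@4 c2@9 c4@11 c3@15, authorship .111..222.4.333..
After op 5 (delete): buffer="bbfqmbfptbfqe" (len 13), cursors c1@3 c2@7 c4@8 c3@11, authorship .11..22..33..
After op 6 (insert('u')): buffer="bbfuqmbfuputbfuqe" (len 17), cursors c1@4 c2@9 c4@11 c3@15, authorship .111..222.4.333..
After op 7 (insert('v')): buffer="bbfuvqmbfuvpuvtbfuvqe" (len 21), cursors c1@5 c2@11 c4@14 c3@19, authorship .1111..2222.44.3333..

Answer: bbfuvqmbfuvpuvtbfuvqe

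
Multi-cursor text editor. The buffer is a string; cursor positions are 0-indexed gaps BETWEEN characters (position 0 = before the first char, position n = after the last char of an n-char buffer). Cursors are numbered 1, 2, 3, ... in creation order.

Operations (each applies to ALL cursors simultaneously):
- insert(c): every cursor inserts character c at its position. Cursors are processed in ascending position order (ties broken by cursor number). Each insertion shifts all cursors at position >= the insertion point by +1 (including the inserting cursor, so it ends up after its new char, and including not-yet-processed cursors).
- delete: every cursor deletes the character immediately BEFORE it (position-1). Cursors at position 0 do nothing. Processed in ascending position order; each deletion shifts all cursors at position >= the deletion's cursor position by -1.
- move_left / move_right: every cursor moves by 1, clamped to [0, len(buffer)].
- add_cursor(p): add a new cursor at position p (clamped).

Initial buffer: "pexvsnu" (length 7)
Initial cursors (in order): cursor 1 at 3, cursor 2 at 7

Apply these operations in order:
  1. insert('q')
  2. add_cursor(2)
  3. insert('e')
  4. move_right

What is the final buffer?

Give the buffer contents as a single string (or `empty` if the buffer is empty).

After op 1 (insert('q')): buffer="pexqvsnuq" (len 9), cursors c1@4 c2@9, authorship ...1....2
After op 2 (add_cursor(2)): buffer="pexqvsnuq" (len 9), cursors c3@2 c1@4 c2@9, authorship ...1....2
After op 3 (insert('e')): buffer="peexqevsnuqe" (len 12), cursors c3@3 c1@6 c2@12, authorship ..3.11....22
After op 4 (move_right): buffer="peexqevsnuqe" (len 12), cursors c3@4 c1@7 c2@12, authorship ..3.11....22

Answer: peexqevsnuqe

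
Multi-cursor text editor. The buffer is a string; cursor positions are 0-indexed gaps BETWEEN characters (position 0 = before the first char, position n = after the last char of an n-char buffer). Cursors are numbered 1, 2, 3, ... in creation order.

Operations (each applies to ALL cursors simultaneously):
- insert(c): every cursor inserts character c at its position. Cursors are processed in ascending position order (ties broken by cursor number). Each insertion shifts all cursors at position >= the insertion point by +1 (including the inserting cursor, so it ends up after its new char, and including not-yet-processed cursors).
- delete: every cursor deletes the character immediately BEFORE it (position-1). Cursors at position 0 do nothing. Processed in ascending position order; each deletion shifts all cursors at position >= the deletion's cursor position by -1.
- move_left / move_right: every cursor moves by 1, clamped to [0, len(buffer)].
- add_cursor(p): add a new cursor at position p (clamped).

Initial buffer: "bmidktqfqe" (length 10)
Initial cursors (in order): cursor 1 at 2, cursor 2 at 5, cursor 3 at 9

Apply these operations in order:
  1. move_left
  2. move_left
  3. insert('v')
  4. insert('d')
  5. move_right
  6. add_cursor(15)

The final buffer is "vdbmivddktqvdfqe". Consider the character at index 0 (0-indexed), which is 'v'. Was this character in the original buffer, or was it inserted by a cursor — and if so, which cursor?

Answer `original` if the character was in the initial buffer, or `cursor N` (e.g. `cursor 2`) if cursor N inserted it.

After op 1 (move_left): buffer="bmidktqfqe" (len 10), cursors c1@1 c2@4 c3@8, authorship ..........
After op 2 (move_left): buffer="bmidktqfqe" (len 10), cursors c1@0 c2@3 c3@7, authorship ..........
After op 3 (insert('v')): buffer="vbmivdktqvfqe" (len 13), cursors c1@1 c2@5 c3@10, authorship 1...2....3...
After op 4 (insert('d')): buffer="vdbmivddktqvdfqe" (len 16), cursors c1@2 c2@7 c3@13, authorship 11...22....33...
After op 5 (move_right): buffer="vdbmivddktqvdfqe" (len 16), cursors c1@3 c2@8 c3@14, authorship 11...22....33...
After op 6 (add_cursor(15)): buffer="vdbmivddktqvdfqe" (len 16), cursors c1@3 c2@8 c3@14 c4@15, authorship 11...22....33...
Authorship (.=original, N=cursor N): 1 1 . . . 2 2 . . . . 3 3 . . .
Index 0: author = 1

Answer: cursor 1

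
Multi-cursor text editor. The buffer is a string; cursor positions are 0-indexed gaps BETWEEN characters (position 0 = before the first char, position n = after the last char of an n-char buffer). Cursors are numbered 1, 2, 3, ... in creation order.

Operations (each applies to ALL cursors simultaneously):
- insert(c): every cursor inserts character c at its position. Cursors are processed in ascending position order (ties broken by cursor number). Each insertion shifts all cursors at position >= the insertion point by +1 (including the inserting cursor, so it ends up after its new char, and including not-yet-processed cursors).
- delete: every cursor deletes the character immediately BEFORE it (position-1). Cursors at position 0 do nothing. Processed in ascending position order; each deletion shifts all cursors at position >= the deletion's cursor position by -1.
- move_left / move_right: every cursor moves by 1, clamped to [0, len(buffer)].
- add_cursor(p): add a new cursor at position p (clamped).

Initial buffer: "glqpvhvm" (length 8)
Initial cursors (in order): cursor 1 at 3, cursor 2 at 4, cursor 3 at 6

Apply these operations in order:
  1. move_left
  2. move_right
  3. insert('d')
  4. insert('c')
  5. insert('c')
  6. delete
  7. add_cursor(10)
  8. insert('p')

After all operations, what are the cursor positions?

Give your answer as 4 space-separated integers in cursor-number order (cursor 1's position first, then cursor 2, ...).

Answer: 6 10 16 13

Derivation:
After op 1 (move_left): buffer="glqpvhvm" (len 8), cursors c1@2 c2@3 c3@5, authorship ........
After op 2 (move_right): buffer="glqpvhvm" (len 8), cursors c1@3 c2@4 c3@6, authorship ........
After op 3 (insert('d')): buffer="glqdpdvhdvm" (len 11), cursors c1@4 c2@6 c3@9, authorship ...1.2..3..
After op 4 (insert('c')): buffer="glqdcpdcvhdcvm" (len 14), cursors c1@5 c2@8 c3@12, authorship ...11.22..33..
After op 5 (insert('c')): buffer="glqdccpdccvhdccvm" (len 17), cursors c1@6 c2@10 c3@15, authorship ...111.222..333..
After op 6 (delete): buffer="glqdcpdcvhdcvm" (len 14), cursors c1@5 c2@8 c3@12, authorship ...11.22..33..
After op 7 (add_cursor(10)): buffer="glqdcpdcvhdcvm" (len 14), cursors c1@5 c2@8 c4@10 c3@12, authorship ...11.22..33..
After op 8 (insert('p')): buffer="glqdcppdcpvhpdcpvm" (len 18), cursors c1@6 c2@10 c4@13 c3@16, authorship ...111.222..4333..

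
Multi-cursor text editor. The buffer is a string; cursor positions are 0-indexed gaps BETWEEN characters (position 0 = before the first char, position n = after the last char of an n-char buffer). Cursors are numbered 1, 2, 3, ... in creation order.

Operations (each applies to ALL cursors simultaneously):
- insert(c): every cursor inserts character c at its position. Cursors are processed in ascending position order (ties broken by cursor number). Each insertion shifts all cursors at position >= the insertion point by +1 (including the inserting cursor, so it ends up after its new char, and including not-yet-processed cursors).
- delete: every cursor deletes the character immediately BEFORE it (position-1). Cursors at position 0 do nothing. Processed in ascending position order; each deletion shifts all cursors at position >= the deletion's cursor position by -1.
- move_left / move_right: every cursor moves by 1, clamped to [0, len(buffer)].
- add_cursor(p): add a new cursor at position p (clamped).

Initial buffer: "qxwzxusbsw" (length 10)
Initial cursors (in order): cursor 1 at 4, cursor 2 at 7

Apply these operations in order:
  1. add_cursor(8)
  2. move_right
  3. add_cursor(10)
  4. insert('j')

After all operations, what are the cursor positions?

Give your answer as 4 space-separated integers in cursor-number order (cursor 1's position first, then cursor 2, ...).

Answer: 6 10 12 14

Derivation:
After op 1 (add_cursor(8)): buffer="qxwzxusbsw" (len 10), cursors c1@4 c2@7 c3@8, authorship ..........
After op 2 (move_right): buffer="qxwzxusbsw" (len 10), cursors c1@5 c2@8 c3@9, authorship ..........
After op 3 (add_cursor(10)): buffer="qxwzxusbsw" (len 10), cursors c1@5 c2@8 c3@9 c4@10, authorship ..........
After op 4 (insert('j')): buffer="qxwzxjusbjsjwj" (len 14), cursors c1@6 c2@10 c3@12 c4@14, authorship .....1...2.3.4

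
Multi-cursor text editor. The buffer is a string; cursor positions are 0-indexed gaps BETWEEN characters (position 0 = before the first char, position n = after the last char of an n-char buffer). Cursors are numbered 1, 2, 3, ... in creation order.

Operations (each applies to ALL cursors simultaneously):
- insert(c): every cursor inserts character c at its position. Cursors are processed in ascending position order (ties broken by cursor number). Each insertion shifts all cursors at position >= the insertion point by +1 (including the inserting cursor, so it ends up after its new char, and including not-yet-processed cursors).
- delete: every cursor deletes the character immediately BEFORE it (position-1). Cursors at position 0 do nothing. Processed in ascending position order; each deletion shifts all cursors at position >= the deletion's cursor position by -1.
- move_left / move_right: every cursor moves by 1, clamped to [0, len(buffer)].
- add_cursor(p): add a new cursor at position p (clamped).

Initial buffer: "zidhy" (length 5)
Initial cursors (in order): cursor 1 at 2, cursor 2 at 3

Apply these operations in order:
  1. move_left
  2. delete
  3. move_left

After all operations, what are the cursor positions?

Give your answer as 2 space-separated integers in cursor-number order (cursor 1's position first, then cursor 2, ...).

Answer: 0 0

Derivation:
After op 1 (move_left): buffer="zidhy" (len 5), cursors c1@1 c2@2, authorship .....
After op 2 (delete): buffer="dhy" (len 3), cursors c1@0 c2@0, authorship ...
After op 3 (move_left): buffer="dhy" (len 3), cursors c1@0 c2@0, authorship ...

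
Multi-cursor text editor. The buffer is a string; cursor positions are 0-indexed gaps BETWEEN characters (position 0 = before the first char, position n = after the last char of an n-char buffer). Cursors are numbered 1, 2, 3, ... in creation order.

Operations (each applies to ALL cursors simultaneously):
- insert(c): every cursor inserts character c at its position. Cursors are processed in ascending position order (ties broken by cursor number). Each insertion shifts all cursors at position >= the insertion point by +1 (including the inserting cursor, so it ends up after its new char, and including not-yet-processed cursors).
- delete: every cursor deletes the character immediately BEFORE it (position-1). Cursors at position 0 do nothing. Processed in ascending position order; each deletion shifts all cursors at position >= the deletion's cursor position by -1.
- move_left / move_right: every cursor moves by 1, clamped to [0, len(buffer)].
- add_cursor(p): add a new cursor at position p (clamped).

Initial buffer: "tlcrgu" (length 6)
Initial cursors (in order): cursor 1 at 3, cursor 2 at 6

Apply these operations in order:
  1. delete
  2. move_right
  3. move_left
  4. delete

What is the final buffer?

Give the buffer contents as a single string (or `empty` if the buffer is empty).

After op 1 (delete): buffer="tlrg" (len 4), cursors c1@2 c2@4, authorship ....
After op 2 (move_right): buffer="tlrg" (len 4), cursors c1@3 c2@4, authorship ....
After op 3 (move_left): buffer="tlrg" (len 4), cursors c1@2 c2@3, authorship ....
After op 4 (delete): buffer="tg" (len 2), cursors c1@1 c2@1, authorship ..

Answer: tg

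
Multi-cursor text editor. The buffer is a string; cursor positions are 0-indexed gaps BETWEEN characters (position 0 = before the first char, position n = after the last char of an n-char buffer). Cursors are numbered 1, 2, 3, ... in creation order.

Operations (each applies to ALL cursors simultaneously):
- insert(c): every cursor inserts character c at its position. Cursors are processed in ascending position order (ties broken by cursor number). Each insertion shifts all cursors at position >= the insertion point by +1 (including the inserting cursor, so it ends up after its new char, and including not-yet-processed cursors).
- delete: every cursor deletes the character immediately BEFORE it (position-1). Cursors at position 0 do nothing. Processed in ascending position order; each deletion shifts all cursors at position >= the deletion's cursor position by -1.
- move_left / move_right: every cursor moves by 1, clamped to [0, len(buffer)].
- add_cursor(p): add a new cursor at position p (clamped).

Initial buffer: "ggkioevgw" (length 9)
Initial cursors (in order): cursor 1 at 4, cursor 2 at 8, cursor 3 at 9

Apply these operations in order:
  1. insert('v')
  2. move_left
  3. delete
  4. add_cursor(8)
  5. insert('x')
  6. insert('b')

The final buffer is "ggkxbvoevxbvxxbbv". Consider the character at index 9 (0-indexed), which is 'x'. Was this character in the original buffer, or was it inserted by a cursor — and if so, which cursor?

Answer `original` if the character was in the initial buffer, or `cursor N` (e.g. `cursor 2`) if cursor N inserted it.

Answer: cursor 2

Derivation:
After op 1 (insert('v')): buffer="ggkivoevgvwv" (len 12), cursors c1@5 c2@10 c3@12, authorship ....1....2.3
After op 2 (move_left): buffer="ggkivoevgvwv" (len 12), cursors c1@4 c2@9 c3@11, authorship ....1....2.3
After op 3 (delete): buffer="ggkvoevvv" (len 9), cursors c1@3 c2@7 c3@8, authorship ...1...23
After op 4 (add_cursor(8)): buffer="ggkvoevvv" (len 9), cursors c1@3 c2@7 c3@8 c4@8, authorship ...1...23
After op 5 (insert('x')): buffer="ggkxvoevxvxxv" (len 13), cursors c1@4 c2@9 c3@12 c4@12, authorship ...11...22343
After op 6 (insert('b')): buffer="ggkxbvoevxbvxxbbv" (len 17), cursors c1@5 c2@11 c3@16 c4@16, authorship ...111...22234343
Authorship (.=original, N=cursor N): . . . 1 1 1 . . . 2 2 2 3 4 3 4 3
Index 9: author = 2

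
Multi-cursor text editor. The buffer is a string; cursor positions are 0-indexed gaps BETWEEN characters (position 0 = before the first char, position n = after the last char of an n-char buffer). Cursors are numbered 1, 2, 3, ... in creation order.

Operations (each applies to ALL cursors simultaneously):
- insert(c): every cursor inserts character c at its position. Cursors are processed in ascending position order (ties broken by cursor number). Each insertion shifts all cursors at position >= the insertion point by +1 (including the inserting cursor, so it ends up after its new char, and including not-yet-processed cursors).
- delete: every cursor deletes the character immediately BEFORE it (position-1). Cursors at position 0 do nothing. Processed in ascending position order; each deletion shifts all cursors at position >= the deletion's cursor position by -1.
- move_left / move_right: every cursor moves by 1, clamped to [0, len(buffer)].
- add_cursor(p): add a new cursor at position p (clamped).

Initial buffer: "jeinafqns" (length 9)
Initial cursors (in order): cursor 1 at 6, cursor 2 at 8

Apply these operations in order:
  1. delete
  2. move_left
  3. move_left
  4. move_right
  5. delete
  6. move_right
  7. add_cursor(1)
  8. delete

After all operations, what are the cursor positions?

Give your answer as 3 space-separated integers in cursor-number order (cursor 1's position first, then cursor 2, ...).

Answer: 1 1 0

Derivation:
After op 1 (delete): buffer="jeinaqs" (len 7), cursors c1@5 c2@6, authorship .......
After op 2 (move_left): buffer="jeinaqs" (len 7), cursors c1@4 c2@5, authorship .......
After op 3 (move_left): buffer="jeinaqs" (len 7), cursors c1@3 c2@4, authorship .......
After op 4 (move_right): buffer="jeinaqs" (len 7), cursors c1@4 c2@5, authorship .......
After op 5 (delete): buffer="jeiqs" (len 5), cursors c1@3 c2@3, authorship .....
After op 6 (move_right): buffer="jeiqs" (len 5), cursors c1@4 c2@4, authorship .....
After op 7 (add_cursor(1)): buffer="jeiqs" (len 5), cursors c3@1 c1@4 c2@4, authorship .....
After op 8 (delete): buffer="es" (len 2), cursors c3@0 c1@1 c2@1, authorship ..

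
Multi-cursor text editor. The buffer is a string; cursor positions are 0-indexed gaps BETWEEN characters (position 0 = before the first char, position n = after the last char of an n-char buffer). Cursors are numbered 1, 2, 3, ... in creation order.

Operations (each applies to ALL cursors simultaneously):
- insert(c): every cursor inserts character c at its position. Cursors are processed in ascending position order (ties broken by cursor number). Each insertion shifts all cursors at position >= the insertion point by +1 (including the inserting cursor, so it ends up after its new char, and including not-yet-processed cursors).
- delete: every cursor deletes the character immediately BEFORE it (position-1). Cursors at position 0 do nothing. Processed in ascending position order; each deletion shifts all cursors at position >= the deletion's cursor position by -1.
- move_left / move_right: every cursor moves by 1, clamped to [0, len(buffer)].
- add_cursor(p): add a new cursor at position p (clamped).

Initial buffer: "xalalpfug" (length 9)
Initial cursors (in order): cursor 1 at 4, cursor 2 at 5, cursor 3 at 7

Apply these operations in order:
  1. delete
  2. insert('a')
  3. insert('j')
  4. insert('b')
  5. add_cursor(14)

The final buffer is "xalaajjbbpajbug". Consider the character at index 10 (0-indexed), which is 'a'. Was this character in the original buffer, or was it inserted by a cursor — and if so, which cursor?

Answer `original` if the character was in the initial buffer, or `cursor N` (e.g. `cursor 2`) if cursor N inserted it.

After op 1 (delete): buffer="xalpug" (len 6), cursors c1@3 c2@3 c3@4, authorship ......
After op 2 (insert('a')): buffer="xalaapaug" (len 9), cursors c1@5 c2@5 c3@7, authorship ...12.3..
After op 3 (insert('j')): buffer="xalaajjpajug" (len 12), cursors c1@7 c2@7 c3@10, authorship ...1212.33..
After op 4 (insert('b')): buffer="xalaajjbbpajbug" (len 15), cursors c1@9 c2@9 c3@13, authorship ...121212.333..
After op 5 (add_cursor(14)): buffer="xalaajjbbpajbug" (len 15), cursors c1@9 c2@9 c3@13 c4@14, authorship ...121212.333..
Authorship (.=original, N=cursor N): . . . 1 2 1 2 1 2 . 3 3 3 . .
Index 10: author = 3

Answer: cursor 3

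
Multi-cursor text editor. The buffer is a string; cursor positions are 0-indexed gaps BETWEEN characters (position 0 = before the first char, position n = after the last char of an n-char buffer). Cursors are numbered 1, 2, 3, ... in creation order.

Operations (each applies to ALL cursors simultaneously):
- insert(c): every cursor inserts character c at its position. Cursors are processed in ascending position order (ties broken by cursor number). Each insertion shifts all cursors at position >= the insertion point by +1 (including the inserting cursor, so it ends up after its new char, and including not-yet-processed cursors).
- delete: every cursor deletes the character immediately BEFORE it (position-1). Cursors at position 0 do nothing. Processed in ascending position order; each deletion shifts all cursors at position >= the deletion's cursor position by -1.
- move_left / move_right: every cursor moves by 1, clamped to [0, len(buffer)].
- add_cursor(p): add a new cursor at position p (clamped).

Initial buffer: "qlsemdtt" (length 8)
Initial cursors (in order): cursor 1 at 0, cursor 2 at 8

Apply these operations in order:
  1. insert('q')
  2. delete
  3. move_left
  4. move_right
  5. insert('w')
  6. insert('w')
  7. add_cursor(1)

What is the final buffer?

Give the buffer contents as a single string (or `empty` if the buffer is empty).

After op 1 (insert('q')): buffer="qqlsemdttq" (len 10), cursors c1@1 c2@10, authorship 1........2
After op 2 (delete): buffer="qlsemdtt" (len 8), cursors c1@0 c2@8, authorship ........
After op 3 (move_left): buffer="qlsemdtt" (len 8), cursors c1@0 c2@7, authorship ........
After op 4 (move_right): buffer="qlsemdtt" (len 8), cursors c1@1 c2@8, authorship ........
After op 5 (insert('w')): buffer="qwlsemdttw" (len 10), cursors c1@2 c2@10, authorship .1.......2
After op 6 (insert('w')): buffer="qwwlsemdttww" (len 12), cursors c1@3 c2@12, authorship .11.......22
After op 7 (add_cursor(1)): buffer="qwwlsemdttww" (len 12), cursors c3@1 c1@3 c2@12, authorship .11.......22

Answer: qwwlsemdttww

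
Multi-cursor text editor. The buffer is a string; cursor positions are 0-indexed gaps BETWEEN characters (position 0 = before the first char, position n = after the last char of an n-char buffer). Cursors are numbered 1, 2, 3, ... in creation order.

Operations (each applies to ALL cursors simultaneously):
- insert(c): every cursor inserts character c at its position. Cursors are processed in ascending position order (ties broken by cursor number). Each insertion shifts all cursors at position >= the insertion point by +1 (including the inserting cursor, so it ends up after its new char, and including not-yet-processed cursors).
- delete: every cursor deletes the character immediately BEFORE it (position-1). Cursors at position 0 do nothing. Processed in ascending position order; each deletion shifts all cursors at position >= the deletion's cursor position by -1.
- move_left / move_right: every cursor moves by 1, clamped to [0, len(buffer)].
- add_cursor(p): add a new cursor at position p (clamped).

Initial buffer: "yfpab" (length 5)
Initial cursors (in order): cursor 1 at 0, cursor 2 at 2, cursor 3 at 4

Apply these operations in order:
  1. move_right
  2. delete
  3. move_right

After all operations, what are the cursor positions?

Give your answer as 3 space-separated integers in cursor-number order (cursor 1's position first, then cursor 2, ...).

After op 1 (move_right): buffer="yfpab" (len 5), cursors c1@1 c2@3 c3@5, authorship .....
After op 2 (delete): buffer="fa" (len 2), cursors c1@0 c2@1 c3@2, authorship ..
After op 3 (move_right): buffer="fa" (len 2), cursors c1@1 c2@2 c3@2, authorship ..

Answer: 1 2 2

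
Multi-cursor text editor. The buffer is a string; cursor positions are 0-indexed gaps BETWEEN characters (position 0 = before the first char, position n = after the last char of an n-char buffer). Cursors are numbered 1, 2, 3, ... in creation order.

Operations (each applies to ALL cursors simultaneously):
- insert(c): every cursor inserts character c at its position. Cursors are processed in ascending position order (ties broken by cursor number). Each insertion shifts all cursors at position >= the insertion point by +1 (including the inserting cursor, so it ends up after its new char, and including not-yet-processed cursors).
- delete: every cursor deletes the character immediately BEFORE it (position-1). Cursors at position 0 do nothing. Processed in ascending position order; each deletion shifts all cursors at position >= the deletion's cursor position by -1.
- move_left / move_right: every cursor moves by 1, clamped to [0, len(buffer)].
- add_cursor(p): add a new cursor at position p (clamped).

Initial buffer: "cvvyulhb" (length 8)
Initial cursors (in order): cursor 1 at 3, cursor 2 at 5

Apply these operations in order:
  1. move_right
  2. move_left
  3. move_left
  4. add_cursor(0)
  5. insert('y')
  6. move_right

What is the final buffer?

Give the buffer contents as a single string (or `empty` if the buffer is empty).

After op 1 (move_right): buffer="cvvyulhb" (len 8), cursors c1@4 c2@6, authorship ........
After op 2 (move_left): buffer="cvvyulhb" (len 8), cursors c1@3 c2@5, authorship ........
After op 3 (move_left): buffer="cvvyulhb" (len 8), cursors c1@2 c2@4, authorship ........
After op 4 (add_cursor(0)): buffer="cvvyulhb" (len 8), cursors c3@0 c1@2 c2@4, authorship ........
After op 5 (insert('y')): buffer="ycvyvyyulhb" (len 11), cursors c3@1 c1@4 c2@7, authorship 3..1..2....
After op 6 (move_right): buffer="ycvyvyyulhb" (len 11), cursors c3@2 c1@5 c2@8, authorship 3..1..2....

Answer: ycvyvyyulhb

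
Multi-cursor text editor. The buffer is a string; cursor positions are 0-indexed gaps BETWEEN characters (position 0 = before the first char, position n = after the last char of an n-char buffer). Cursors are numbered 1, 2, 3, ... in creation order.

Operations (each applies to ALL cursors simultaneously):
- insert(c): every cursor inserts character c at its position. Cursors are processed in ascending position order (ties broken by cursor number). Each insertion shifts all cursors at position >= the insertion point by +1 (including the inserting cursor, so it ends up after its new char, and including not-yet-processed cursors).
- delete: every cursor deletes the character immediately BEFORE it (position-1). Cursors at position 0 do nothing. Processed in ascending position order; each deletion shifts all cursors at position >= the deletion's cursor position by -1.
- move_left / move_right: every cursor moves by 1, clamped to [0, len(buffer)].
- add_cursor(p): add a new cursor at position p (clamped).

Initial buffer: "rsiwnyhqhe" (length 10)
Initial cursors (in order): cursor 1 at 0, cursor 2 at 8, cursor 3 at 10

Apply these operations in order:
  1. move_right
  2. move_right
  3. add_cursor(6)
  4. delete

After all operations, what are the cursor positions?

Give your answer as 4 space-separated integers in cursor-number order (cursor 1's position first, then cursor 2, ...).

After op 1 (move_right): buffer="rsiwnyhqhe" (len 10), cursors c1@1 c2@9 c3@10, authorship ..........
After op 2 (move_right): buffer="rsiwnyhqhe" (len 10), cursors c1@2 c2@10 c3@10, authorship ..........
After op 3 (add_cursor(6)): buffer="rsiwnyhqhe" (len 10), cursors c1@2 c4@6 c2@10 c3@10, authorship ..........
After op 4 (delete): buffer="riwnhq" (len 6), cursors c1@1 c4@4 c2@6 c3@6, authorship ......

Answer: 1 6 6 4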